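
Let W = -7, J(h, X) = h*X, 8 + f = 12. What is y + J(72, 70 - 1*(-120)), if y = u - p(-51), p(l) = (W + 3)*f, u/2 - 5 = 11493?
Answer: 36692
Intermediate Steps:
f = 4 (f = -8 + 12 = 4)
u = 22996 (u = 10 + 2*11493 = 10 + 22986 = 22996)
J(h, X) = X*h
p(l) = -16 (p(l) = (-7 + 3)*4 = -4*4 = -16)
y = 23012 (y = 22996 - 1*(-16) = 22996 + 16 = 23012)
y + J(72, 70 - 1*(-120)) = 23012 + (70 - 1*(-120))*72 = 23012 + (70 + 120)*72 = 23012 + 190*72 = 23012 + 13680 = 36692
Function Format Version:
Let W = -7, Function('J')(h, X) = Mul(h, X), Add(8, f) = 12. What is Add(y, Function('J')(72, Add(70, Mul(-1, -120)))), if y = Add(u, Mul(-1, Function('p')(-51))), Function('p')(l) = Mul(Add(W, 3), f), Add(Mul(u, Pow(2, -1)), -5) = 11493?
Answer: 36692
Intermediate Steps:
f = 4 (f = Add(-8, 12) = 4)
u = 22996 (u = Add(10, Mul(2, 11493)) = Add(10, 22986) = 22996)
Function('J')(h, X) = Mul(X, h)
Function('p')(l) = -16 (Function('p')(l) = Mul(Add(-7, 3), 4) = Mul(-4, 4) = -16)
y = 23012 (y = Add(22996, Mul(-1, -16)) = Add(22996, 16) = 23012)
Add(y, Function('J')(72, Add(70, Mul(-1, -120)))) = Add(23012, Mul(Add(70, Mul(-1, -120)), 72)) = Add(23012, Mul(Add(70, 120), 72)) = Add(23012, Mul(190, 72)) = Add(23012, 13680) = 36692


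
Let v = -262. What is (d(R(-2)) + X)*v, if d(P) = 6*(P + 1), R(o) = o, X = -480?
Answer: 127332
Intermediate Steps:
d(P) = 6 + 6*P (d(P) = 6*(1 + P) = 6 + 6*P)
(d(R(-2)) + X)*v = ((6 + 6*(-2)) - 480)*(-262) = ((6 - 12) - 480)*(-262) = (-6 - 480)*(-262) = -486*(-262) = 127332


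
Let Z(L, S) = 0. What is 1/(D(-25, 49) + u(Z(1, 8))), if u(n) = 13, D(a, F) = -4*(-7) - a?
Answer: 1/66 ≈ 0.015152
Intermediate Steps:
D(a, F) = 28 - a
1/(D(-25, 49) + u(Z(1, 8))) = 1/((28 - 1*(-25)) + 13) = 1/((28 + 25) + 13) = 1/(53 + 13) = 1/66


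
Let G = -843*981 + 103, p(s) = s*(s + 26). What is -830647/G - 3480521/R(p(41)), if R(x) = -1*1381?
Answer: 2879120327987/1141921280 ≈ 2521.3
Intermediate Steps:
p(s) = s*(26 + s)
R(x) = -1381
G = -826880 (G = -826983 + 103 = -826880)
-830647/G - 3480521/R(p(41)) = -830647/(-826880) - 3480521/(-1381) = -830647*(-1/826880) - 3480521*(-1/1381) = 830647/826880 + 3480521/1381 = 2879120327987/1141921280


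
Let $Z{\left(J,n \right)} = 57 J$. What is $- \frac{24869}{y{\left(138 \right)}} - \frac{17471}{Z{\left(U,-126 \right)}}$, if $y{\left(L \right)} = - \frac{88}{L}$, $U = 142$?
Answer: $\frac{6944109805}{178068} \approx 38997.0$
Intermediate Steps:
$- \frac{24869}{y{\left(138 \right)}} - \frac{17471}{Z{\left(U,-126 \right)}} = - \frac{24869}{\left(-88\right) \frac{1}{138}} - \frac{17471}{57 \cdot 142} = - \frac{24869}{\left(-88\right) \frac{1}{138}} - \frac{17471}{8094} = - \frac{24869}{- \frac{44}{69}} - \frac{17471}{8094} = \left(-24869\right) \left(- \frac{69}{44}\right) - \frac{17471}{8094} = \frac{1715961}{44} - \frac{17471}{8094} = \frac{6944109805}{178068}$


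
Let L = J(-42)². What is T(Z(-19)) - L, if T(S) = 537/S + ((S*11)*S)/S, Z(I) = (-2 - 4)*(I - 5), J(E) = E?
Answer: -8461/48 ≈ -176.27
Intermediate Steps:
Z(I) = 30 - 6*I (Z(I) = -6*(-5 + I) = 30 - 6*I)
L = 1764 (L = (-42)² = 1764)
T(S) = 11*S + 537/S (T(S) = 537/S + ((11*S)*S)/S = 537/S + (11*S²)/S = 537/S + 11*S = 11*S + 537/S)
T(Z(-19)) - L = (11*(30 - 6*(-19)) + 537/(30 - 6*(-19))) - 1*1764 = (11*(30 + 114) + 537/(30 + 114)) - 1764 = (11*144 + 537/144) - 1764 = (1584 + 537*(1/144)) - 1764 = (1584 + 179/48) - 1764 = 76211/48 - 1764 = -8461/48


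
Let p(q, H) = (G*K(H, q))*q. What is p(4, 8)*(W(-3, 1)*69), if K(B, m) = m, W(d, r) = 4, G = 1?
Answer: 4416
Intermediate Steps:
p(q, H) = q² (p(q, H) = (1*q)*q = q*q = q²)
p(4, 8)*(W(-3, 1)*69) = 4²*(4*69) = 16*276 = 4416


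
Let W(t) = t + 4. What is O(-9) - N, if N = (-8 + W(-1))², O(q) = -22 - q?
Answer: -38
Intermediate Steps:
W(t) = 4 + t
N = 25 (N = (-8 + (4 - 1))² = (-8 + 3)² = (-5)² = 25)
O(-9) - N = (-22 - 1*(-9)) - 1*25 = (-22 + 9) - 25 = -13 - 25 = -38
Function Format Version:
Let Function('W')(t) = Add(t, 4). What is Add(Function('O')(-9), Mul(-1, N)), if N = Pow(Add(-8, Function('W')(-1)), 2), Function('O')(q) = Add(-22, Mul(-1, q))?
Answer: -38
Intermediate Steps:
Function('W')(t) = Add(4, t)
N = 25 (N = Pow(Add(-8, Add(4, -1)), 2) = Pow(Add(-8, 3), 2) = Pow(-5, 2) = 25)
Add(Function('O')(-9), Mul(-1, N)) = Add(Add(-22, Mul(-1, -9)), Mul(-1, 25)) = Add(Add(-22, 9), -25) = Add(-13, -25) = -38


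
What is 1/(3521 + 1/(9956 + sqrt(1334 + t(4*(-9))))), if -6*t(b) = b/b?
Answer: 2094021901109/7373051324135251 + sqrt(48018)/7373051324135251 ≈ 0.00028401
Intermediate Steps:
t(b) = -1/6 (t(b) = -b/(6*b) = -1/6*1 = -1/6)
1/(3521 + 1/(9956 + sqrt(1334 + t(4*(-9))))) = 1/(3521 + 1/(9956 + sqrt(1334 - 1/6))) = 1/(3521 + 1/(9956 + sqrt(8003/6))) = 1/(3521 + 1/(9956 + sqrt(48018)/6))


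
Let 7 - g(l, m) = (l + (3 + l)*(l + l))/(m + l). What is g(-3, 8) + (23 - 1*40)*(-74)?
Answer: 6328/5 ≈ 1265.6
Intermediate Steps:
g(l, m) = 7 - (l + 2*l*(3 + l))/(l + m) (g(l, m) = 7 - (l + (3 + l)*(l + l))/(m + l) = 7 - (l + (3 + l)*(2*l))/(l + m) = 7 - (l + 2*l*(3 + l))/(l + m))
g(-3, 8) + (23 - 1*40)*(-74) = (-2*(-3)² + 7*8)/(-3 + 8) + (23 - 1*40)*(-74) = (-2*9 + 56)/5 + (23 - 40)*(-74) = (-18 + 56)/5 - 17*(-74) = (⅕)*38 + 1258 = 38/5 + 1258 = 6328/5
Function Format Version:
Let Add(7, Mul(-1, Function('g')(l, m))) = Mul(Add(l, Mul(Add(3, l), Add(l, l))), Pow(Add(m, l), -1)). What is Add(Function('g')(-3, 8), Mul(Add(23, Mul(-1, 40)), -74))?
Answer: Rational(6328, 5) ≈ 1265.6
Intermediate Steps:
Function('g')(l, m) = Add(7, Mul(-1, Pow(Add(l, m), -1), Add(l, Mul(2, l, Add(3, l))))) (Function('g')(l, m) = Add(7, Mul(-1, Mul(Add(l, Mul(Add(3, l), Add(l, l))), Pow(Add(m, l), -1)))) = Add(7, Mul(-1, Mul(Add(l, Mul(Add(3, l), Mul(2, l))), Pow(Add(l, m), -1)))) = Add(7, Mul(-1, Mul(Add(l, Mul(2, l, Add(3, l))), Pow(Add(l, m), -1)))) = Add(7, Mul(-1, Mul(Pow(Add(l, m), -1), Add(l, Mul(2, l, Add(3, l)))))) = Add(7, Mul(-1, Pow(Add(l, m), -1), Add(l, Mul(2, l, Add(3, l))))))
Add(Function('g')(-3, 8), Mul(Add(23, Mul(-1, 40)), -74)) = Add(Mul(Pow(Add(-3, 8), -1), Add(Mul(-2, Pow(-3, 2)), Mul(7, 8))), Mul(Add(23, Mul(-1, 40)), -74)) = Add(Mul(Pow(5, -1), Add(Mul(-2, 9), 56)), Mul(Add(23, -40), -74)) = Add(Mul(Rational(1, 5), Add(-18, 56)), Mul(-17, -74)) = Add(Mul(Rational(1, 5), 38), 1258) = Add(Rational(38, 5), 1258) = Rational(6328, 5)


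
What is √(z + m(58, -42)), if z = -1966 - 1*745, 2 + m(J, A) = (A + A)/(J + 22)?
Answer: I*√271405/10 ≈ 52.097*I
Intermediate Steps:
m(J, A) = -2 + 2*A/(22 + J) (m(J, A) = -2 + (A + A)/(J + 22) = -2 + (2*A)/(22 + J) = -2 + 2*A/(22 + J))
z = -2711 (z = -1966 - 745 = -2711)
√(z + m(58, -42)) = √(-2711 + 2*(-22 - 42 - 1*58)/(22 + 58)) = √(-2711 + 2*(-22 - 42 - 58)/80) = √(-2711 + 2*(1/80)*(-122)) = √(-2711 - 61/20) = √(-54281/20) = I*√271405/10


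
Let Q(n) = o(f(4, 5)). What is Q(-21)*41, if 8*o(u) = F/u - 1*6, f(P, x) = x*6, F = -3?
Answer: -2501/80 ≈ -31.263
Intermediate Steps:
f(P, x) = 6*x
o(u) = -3/4 - 3/(8*u) (o(u) = (-3/u - 1*6)/8 = (-3/u - 6)/8 = (-6 - 3/u)/8 = -3/4 - 3/(8*u))
Q(n) = -61/80 (Q(n) = 3*(-1 - 12*5)/(8*((6*5))) = (3/8)*(-1 - 2*30)/30 = (3/8)*(1/30)*(-1 - 60) = (3/8)*(1/30)*(-61) = -61/80)
Q(-21)*41 = -61/80*41 = -2501/80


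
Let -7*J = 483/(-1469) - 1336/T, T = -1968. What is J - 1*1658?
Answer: -4194233149/2529618 ≈ -1658.1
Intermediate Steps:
J = -126505/2529618 (J = -(483/(-1469) - 1336/(-1968))/7 = -(483*(-1/1469) - 1336*(-1/1968))/7 = -(-483/1469 + 167/246)/7 = -1/7*126505/361374 = -126505/2529618 ≈ -0.050010)
J - 1*1658 = -126505/2529618 - 1*1658 = -126505/2529618 - 1658 = -4194233149/2529618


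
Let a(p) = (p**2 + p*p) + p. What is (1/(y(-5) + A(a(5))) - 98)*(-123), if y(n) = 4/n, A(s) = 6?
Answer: 312789/26 ≈ 12030.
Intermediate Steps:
a(p) = p + 2*p**2 (a(p) = (p**2 + p**2) + p = 2*p**2 + p = p + 2*p**2)
(1/(y(-5) + A(a(5))) - 98)*(-123) = (1/(4/(-5) + 6) - 98)*(-123) = (1/(4*(-1/5) + 6) - 98)*(-123) = (1/(-4/5 + 6) - 98)*(-123) = (1/(26/5) - 98)*(-123) = (5/26 - 98)*(-123) = -2543/26*(-123) = 312789/26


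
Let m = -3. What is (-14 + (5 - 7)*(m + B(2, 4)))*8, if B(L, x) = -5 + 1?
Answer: 0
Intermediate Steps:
B(L, x) = -4
(-14 + (5 - 7)*(m + B(2, 4)))*8 = (-14 + (5 - 7)*(-3 - 4))*8 = (-14 - 2*(-7))*8 = (-14 + 14)*8 = 0*8 = 0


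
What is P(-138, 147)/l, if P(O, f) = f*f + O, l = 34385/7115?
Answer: 30553233/6877 ≈ 4442.8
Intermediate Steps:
l = 6877/1423 (l = 34385*(1/7115) = 6877/1423 ≈ 4.8327)
P(O, f) = O + f² (P(O, f) = f² + O = O + f²)
P(-138, 147)/l = (-138 + 147²)/(6877/1423) = (-138 + 21609)*(1423/6877) = 21471*(1423/6877) = 30553233/6877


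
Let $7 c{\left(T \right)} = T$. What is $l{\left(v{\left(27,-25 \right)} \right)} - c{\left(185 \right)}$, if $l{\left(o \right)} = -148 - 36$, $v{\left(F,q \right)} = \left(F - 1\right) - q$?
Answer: $- \frac{1473}{7} \approx -210.43$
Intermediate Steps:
$c{\left(T \right)} = \frac{T}{7}$
$v{\left(F,q \right)} = -1 + F - q$ ($v{\left(F,q \right)} = \left(F - 1\right) - q = \left(-1 + F\right) - q = -1 + F - q$)
$l{\left(o \right)} = -184$ ($l{\left(o \right)} = -148 - 36 = -184$)
$l{\left(v{\left(27,-25 \right)} \right)} - c{\left(185 \right)} = -184 - \frac{1}{7} \cdot 185 = -184 - \frac{185}{7} = - \frac{1473}{7}$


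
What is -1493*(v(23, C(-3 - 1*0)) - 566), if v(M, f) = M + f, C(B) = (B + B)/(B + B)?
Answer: 809206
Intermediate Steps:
C(B) = 1 (C(B) = (2*B)/((2*B)) = (2*B)*(1/(2*B)) = 1)
-1493*(v(23, C(-3 - 1*0)) - 566) = -1493*((23 + 1) - 566) = -1493*(24 - 566) = -1493*(-542) = 809206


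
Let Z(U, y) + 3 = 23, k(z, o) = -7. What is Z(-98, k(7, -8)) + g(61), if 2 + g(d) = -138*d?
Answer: -8400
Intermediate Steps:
Z(U, y) = 20 (Z(U, y) = -3 + 23 = 20)
g(d) = -2 - 138*d
Z(-98, k(7, -8)) + g(61) = 20 + (-2 - 138*61) = 20 + (-2 - 8418) = 20 - 8420 = -8400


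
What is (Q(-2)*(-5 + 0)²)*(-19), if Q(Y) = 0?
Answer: 0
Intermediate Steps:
(Q(-2)*(-5 + 0)²)*(-19) = (0*(-5 + 0)²)*(-19) = (0*(-5)²)*(-19) = (0*25)*(-19) = 0*(-19) = 0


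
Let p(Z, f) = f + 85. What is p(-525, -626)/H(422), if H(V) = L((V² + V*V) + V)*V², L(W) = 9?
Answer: -541/1602756 ≈ -0.00033754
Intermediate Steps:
p(Z, f) = 85 + f
H(V) = 9*V²
p(-525, -626)/H(422) = (85 - 626)/((9*422²)) = -541/(9*178084) = -541/1602756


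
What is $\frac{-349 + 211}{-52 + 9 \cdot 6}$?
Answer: $-69$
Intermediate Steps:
$\frac{-349 + 211}{-52 + 9 \cdot 6} = - \frac{138}{-52 + 54} = - \frac{138}{2} = \left(-138\right) \frac{1}{2} = -69$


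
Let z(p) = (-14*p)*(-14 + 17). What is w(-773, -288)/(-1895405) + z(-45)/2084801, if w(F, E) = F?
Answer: 5193866623/3951542239405 ≈ 0.0013144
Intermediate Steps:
z(p) = -42*p (z(p) = -14*p*3 = -42*p)
w(-773, -288)/(-1895405) + z(-45)/2084801 = -773/(-1895405) - 42*(-45)/2084801 = -773*(-1/1895405) + 1890*(1/2084801) = 773/1895405 + 1890/2084801 = 5193866623/3951542239405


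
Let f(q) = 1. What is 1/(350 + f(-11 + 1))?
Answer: 1/351 ≈ 0.0028490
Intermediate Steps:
1/(350 + f(-11 + 1)) = 1/(350 + 1) = 1/351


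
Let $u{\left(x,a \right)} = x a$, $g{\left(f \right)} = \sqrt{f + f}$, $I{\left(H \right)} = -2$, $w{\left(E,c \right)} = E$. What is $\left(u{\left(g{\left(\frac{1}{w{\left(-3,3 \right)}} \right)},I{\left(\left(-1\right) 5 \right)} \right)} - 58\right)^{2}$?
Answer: $\frac{10084}{3} + \frac{232 i \sqrt{6}}{3} \approx 3361.3 + 189.43 i$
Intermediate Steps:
$g{\left(f \right)} = \sqrt{2} \sqrt{f}$ ($g{\left(f \right)} = \sqrt{2 f} = \sqrt{2} \sqrt{f}$)
$u{\left(x,a \right)} = a x$
$\left(u{\left(g{\left(\frac{1}{w{\left(-3,3 \right)}} \right)},I{\left(\left(-1\right) 5 \right)} \right)} - 58\right)^{2} = \left(- 2 \sqrt{2} \sqrt{\frac{1}{-3}} - 58\right)^{2} = \left(- 2 \sqrt{2} \sqrt{- \frac{1}{3}} - 58\right)^{2} = \left(- 2 \sqrt{2} \frac{i \sqrt{3}}{3} - 58\right)^{2} = \left(- 2 \frac{i \sqrt{6}}{3} - 58\right)^{2} = \left(- \frac{2 i \sqrt{6}}{3} - 58\right)^{2} = \left(-58 - \frac{2 i \sqrt{6}}{3}\right)^{2}$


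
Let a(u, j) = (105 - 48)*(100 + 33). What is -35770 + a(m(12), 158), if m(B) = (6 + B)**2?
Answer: -28189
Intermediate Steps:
a(u, j) = 7581 (a(u, j) = 57*133 = 7581)
-35770 + a(m(12), 158) = -35770 + 7581 = -28189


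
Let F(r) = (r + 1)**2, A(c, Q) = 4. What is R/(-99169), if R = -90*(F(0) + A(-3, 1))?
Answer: 450/99169 ≈ 0.0045377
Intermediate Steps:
F(r) = (1 + r)**2
R = -450 (R = -90*((1 + 0)**2 + 4) = -90*(1**2 + 4) = -90*(1 + 4) = -90*5 = -450)
R/(-99169) = -450/(-99169) = -450*(-1/99169) = 450/99169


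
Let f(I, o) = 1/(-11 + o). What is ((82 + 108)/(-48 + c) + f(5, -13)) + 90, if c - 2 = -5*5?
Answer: 148729/1704 ≈ 87.282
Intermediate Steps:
c = -23 (c = 2 - 5*5 = 2 - 25 = -23)
((82 + 108)/(-48 + c) + f(5, -13)) + 90 = ((82 + 108)/(-48 - 23) + 1/(-11 - 13)) + 90 = (190/(-71) + 1/(-24)) + 90 = (190*(-1/71) - 1/24) + 90 = (-190/71 - 1/24) + 90 = -4631/1704 + 90 = 148729/1704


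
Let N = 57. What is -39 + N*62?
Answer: 3495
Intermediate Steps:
-39 + N*62 = -39 + 57*62 = -39 + 3534 = 3495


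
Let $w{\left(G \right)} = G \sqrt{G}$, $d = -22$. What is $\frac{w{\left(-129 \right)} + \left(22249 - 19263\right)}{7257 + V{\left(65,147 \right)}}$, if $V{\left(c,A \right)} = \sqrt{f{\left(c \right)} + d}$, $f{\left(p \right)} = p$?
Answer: $\frac{2986 - 129 i \sqrt{129}}{7257 + \sqrt{43}} \approx 0.41109 - 0.20171 i$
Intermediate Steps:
$V{\left(c,A \right)} = \sqrt{-22 + c}$ ($V{\left(c,A \right)} = \sqrt{c - 22} = \sqrt{-22 + c}$)
$w{\left(G \right)} = G^{\frac{3}{2}}$
$\frac{w{\left(-129 \right)} + \left(22249 - 19263\right)}{7257 + V{\left(65,147 \right)}} = \frac{\left(-129\right)^{\frac{3}{2}} + \left(22249 - 19263\right)}{7257 + \sqrt{-22 + 65}} = \frac{- 129 i \sqrt{129} + 2986}{7257 + \sqrt{43}} = \frac{2986 - 129 i \sqrt{129}}{7257 + \sqrt{43}}$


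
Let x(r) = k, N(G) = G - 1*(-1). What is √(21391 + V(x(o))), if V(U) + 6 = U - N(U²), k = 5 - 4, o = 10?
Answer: 18*√66 ≈ 146.23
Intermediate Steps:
N(G) = 1 + G (N(G) = G + 1 = 1 + G)
k = 1
x(r) = 1
V(U) = -7 + U - U² (V(U) = -6 + (U - (1 + U²)) = -6 + (U + (-1 - U²)) = -6 + (-1 + U - U²) = -7 + U - U²)
√(21391 + V(x(o))) = √(21391 + (-7 + 1 - 1*1²)) = √(21391 + (-7 + 1 - 1*1)) = √(21391 + (-7 + 1 - 1)) = √(21391 - 7) = √21384 = 18*√66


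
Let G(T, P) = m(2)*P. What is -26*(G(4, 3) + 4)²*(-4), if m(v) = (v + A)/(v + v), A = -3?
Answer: 2197/2 ≈ 1098.5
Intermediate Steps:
m(v) = (-3 + v)/(2*v) (m(v) = (v - 3)/(v + v) = (-3 + v)/((2*v)) = (-3 + v)*(1/(2*v)) = (-3 + v)/(2*v))
G(T, P) = -P/4 (G(T, P) = ((½)*(-3 + 2)/2)*P = ((½)*(½)*(-1))*P = -P/4)
-26*(G(4, 3) + 4)²*(-4) = -26*(-¼*3 + 4)²*(-4) = -26*(-¾ + 4)²*(-4) = -26*(13/4)²*(-4) = -26*169/16*(-4) = -2197/8*(-4) = 2197/2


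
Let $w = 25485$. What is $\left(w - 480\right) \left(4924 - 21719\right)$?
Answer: $-419958975$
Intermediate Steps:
$\left(w - 480\right) \left(4924 - 21719\right) = \left(25485 - 480\right) \left(4924 - 21719\right) = 25005 \left(-16795\right) = -419958975$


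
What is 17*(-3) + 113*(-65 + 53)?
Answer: -1407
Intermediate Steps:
17*(-3) + 113*(-65 + 53) = -51 + 113*(-12) = -51 - 1356 = -1407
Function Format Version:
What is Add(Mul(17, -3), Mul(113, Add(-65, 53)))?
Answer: -1407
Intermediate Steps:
Add(Mul(17, -3), Mul(113, Add(-65, 53))) = Add(-51, Mul(113, -12)) = Add(-51, -1356) = -1407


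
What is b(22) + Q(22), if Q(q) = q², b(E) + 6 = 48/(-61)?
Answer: 29110/61 ≈ 477.21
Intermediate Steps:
b(E) = -414/61 (b(E) = -6 + 48/(-61) = -6 + 48*(-1/61) = -6 - 48/61 = -414/61)
b(22) + Q(22) = -414/61 + 22² = -414/61 + 484 = 29110/61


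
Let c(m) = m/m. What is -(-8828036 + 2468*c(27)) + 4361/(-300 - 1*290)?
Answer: 5207080759/590 ≈ 8.8256e+6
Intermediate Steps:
c(m) = 1
-(-8828036 + 2468*c(27)) + 4361/(-300 - 1*290) = -2468/(1/(1 - 3577)) + 4361/(-300 - 1*290) = -2468/(1/(-3576)) + 4361/(-300 - 290) = -2468/(-1/3576) + 4361/(-590) = -2468*(-3576) + 4361*(-1/590) = 8825568 - 4361/590 = 5207080759/590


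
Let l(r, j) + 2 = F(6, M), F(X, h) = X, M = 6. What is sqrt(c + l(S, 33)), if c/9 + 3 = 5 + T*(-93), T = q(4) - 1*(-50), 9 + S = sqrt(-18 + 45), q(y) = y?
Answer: 2*I*sqrt(11294) ≈ 212.55*I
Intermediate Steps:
S = -9 + 3*sqrt(3) (S = -9 + sqrt(-18 + 45) = -9 + sqrt(27) = -9 + 3*sqrt(3) ≈ -3.8038)
T = 54 (T = 4 - 1*(-50) = 4 + 50 = 54)
l(r, j) = 4 (l(r, j) = -2 + 6 = 4)
c = -45180 (c = -27 + 9*(5 + 54*(-93)) = -27 + 9*(5 - 5022) = -27 + 9*(-5017) = -27 - 45153 = -45180)
sqrt(c + l(S, 33)) = sqrt(-45180 + 4) = sqrt(-45176) = 2*I*sqrt(11294)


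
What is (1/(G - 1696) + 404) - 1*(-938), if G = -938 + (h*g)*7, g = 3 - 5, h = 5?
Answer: 3628767/2704 ≈ 1342.0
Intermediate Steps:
g = -2
G = -1008 (G = -938 + (5*(-2))*7 = -938 - 10*7 = -938 - 70 = -1008)
(1/(G - 1696) + 404) - 1*(-938) = (1/(-1008 - 1696) + 404) - 1*(-938) = (1/(-2704) + 404) + 938 = (-1/2704 + 404) + 938 = 1092415/2704 + 938 = 3628767/2704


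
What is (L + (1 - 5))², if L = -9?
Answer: 169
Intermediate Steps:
(L + (1 - 5))² = (-9 + (1 - 5))² = (-9 - 4)² = (-13)² = 169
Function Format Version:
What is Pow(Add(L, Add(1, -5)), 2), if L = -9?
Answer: 169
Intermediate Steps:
Pow(Add(L, Add(1, -5)), 2) = Pow(Add(-9, Add(1, -5)), 2) = Pow(Add(-9, -4), 2) = Pow(-13, 2) = 169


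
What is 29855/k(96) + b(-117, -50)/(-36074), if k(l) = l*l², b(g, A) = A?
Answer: 560613035/15957983232 ≈ 0.035131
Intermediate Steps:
k(l) = l³
29855/k(96) + b(-117, -50)/(-36074) = 29855/(96³) - 50/(-36074) = 29855/884736 - 50*(-1/36074) = 29855*(1/884736) + 25/18037 = 29855/884736 + 25/18037 = 560613035/15957983232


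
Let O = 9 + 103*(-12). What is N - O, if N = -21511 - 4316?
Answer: -24600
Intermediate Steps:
O = -1227 (O = 9 - 1236 = -1227)
N = -25827
N - O = -25827 - 1*(-1227) = -25827 + 1227 = -24600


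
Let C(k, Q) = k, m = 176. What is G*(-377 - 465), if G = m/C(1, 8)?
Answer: -148192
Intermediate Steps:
G = 176 (G = 176/1 = 176*1 = 176)
G*(-377 - 465) = 176*(-377 - 465) = 176*(-842) = -148192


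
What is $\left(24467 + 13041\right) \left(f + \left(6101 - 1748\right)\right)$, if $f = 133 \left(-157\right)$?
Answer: $-619932224$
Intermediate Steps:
$f = -20881$
$\left(24467 + 13041\right) \left(f + \left(6101 - 1748\right)\right) = \left(24467 + 13041\right) \left(-20881 + \left(6101 - 1748\right)\right) = 37508 \left(-20881 + 4353\right) = 37508 \left(-16528\right) = -619932224$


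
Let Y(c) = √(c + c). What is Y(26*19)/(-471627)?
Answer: -2*√247/471627 ≈ -6.6647e-5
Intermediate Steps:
Y(c) = √2*√c (Y(c) = √(2*c) = √2*√c)
Y(26*19)/(-471627) = (√2*√(26*19))/(-471627) = (√2*√494)*(-1/471627) = (2*√247)*(-1/471627) = -2*√247/471627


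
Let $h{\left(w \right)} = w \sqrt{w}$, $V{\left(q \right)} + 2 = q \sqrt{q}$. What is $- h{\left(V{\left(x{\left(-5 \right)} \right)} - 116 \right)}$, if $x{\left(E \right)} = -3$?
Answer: $- \left(-118 - 3 i \sqrt{3}\right)^{\frac{3}{2}} \approx 84.674 - 1280.9 i$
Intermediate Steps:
$V{\left(q \right)} = -2 + q^{\frac{3}{2}}$ ($V{\left(q \right)} = -2 + q \sqrt{q} = -2 + q^{\frac{3}{2}}$)
$h{\left(w \right)} = w^{\frac{3}{2}}$
$- h{\left(V{\left(x{\left(-5 \right)} \right)} - 116 \right)} = - \left(\left(-2 + \left(-3\right)^{\frac{3}{2}}\right) - 116\right)^{\frac{3}{2}} = - \left(\left(-2 - 3 i \sqrt{3}\right) - 116\right)^{\frac{3}{2}} = - \left(-118 - 3 i \sqrt{3}\right)^{\frac{3}{2}}$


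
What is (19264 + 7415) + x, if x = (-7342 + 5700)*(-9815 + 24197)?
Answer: -23588565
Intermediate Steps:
x = -23615244 (x = -1642*14382 = -23615244)
(19264 + 7415) + x = (19264 + 7415) - 23615244 = 26679 - 23615244 = -23588565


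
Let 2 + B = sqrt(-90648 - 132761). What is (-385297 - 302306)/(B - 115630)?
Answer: 79508910096/13370982833 + 687603*I*sqrt(223409)/13370982833 ≈ 5.9464 + 0.024307*I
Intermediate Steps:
B = -2 + I*sqrt(223409) (B = -2 + sqrt(-90648 - 132761) = -2 + sqrt(-223409) = -2 + I*sqrt(223409) ≈ -2.0 + 472.66*I)
(-385297 - 302306)/(B - 115630) = (-385297 - 302306)/((-2 + I*sqrt(223409)) - 115630) = -687603/(-115632 + I*sqrt(223409))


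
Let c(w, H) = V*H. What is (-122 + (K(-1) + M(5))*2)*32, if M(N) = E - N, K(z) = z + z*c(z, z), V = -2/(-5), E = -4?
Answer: -22592/5 ≈ -4518.4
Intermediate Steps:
V = 2/5 (V = -2*(-1/5) = 2/5 ≈ 0.40000)
c(w, H) = 2*H/5
K(z) = z + 2*z**2/5 (K(z) = z + z*(2*z/5) = z + 2*z**2/5)
M(N) = -4 - N
(-122 + (K(-1) + M(5))*2)*32 = (-122 + ((1/5)*(-1)*(5 + 2*(-1)) + (-4 - 1*5))*2)*32 = (-122 + ((1/5)*(-1)*(5 - 2) + (-4 - 5))*2)*32 = (-122 + ((1/5)*(-1)*3 - 9)*2)*32 = (-122 + (-3/5 - 9)*2)*32 = (-122 - 48/5*2)*32 = (-122 - 96/5)*32 = -706/5*32 = -22592/5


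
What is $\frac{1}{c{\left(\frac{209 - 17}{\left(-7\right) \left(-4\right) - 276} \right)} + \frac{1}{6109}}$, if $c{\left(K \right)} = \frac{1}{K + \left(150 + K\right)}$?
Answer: $\frac{28113618}{193981} \approx 144.93$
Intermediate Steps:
$c{\left(K \right)} = \frac{1}{150 + 2 K}$
$\frac{1}{c{\left(\frac{209 - 17}{\left(-7\right) \left(-4\right) - 276} \right)} + \frac{1}{6109}} = \frac{1}{\frac{1}{2 \left(75 + \frac{209 - 17}{\left(-7\right) \left(-4\right) - 276}\right)} + \frac{1}{6109}} = \frac{1}{\frac{1}{2 \left(75 + \frac{192}{28 - 276}\right)} + \frac{1}{6109}} = \frac{1}{\frac{1}{2 \left(75 + \frac{192}{-248}\right)} + \frac{1}{6109}} = \frac{1}{\frac{1}{2 \left(75 + 192 \left(- \frac{1}{248}\right)\right)} + \frac{1}{6109}} = \frac{1}{\frac{1}{2 \left(75 - \frac{24}{31}\right)} + \frac{1}{6109}} = \frac{1}{\frac{1}{2 \cdot \frac{2301}{31}} + \frac{1}{6109}} = \frac{1}{\frac{1}{2} \cdot \frac{31}{2301} + \frac{1}{6109}} = \frac{1}{\frac{31}{4602} + \frac{1}{6109}} = \frac{1}{\frac{193981}{28113618}} = \frac{28113618}{193981}$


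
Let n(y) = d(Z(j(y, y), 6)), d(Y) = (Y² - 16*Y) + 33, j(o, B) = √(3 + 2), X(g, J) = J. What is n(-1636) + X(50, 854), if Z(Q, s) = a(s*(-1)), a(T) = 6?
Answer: 827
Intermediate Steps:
j(o, B) = √5
Z(Q, s) = 6
d(Y) = 33 + Y² - 16*Y
n(y) = -27 (n(y) = 33 + 6² - 16*6 = 33 + 36 - 96 = -27)
n(-1636) + X(50, 854) = -27 + 854 = 827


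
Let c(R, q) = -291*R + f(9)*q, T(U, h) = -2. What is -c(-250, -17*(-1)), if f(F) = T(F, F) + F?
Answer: -72869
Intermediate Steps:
f(F) = -2 + F
c(R, q) = -291*R + 7*q (c(R, q) = -291*R + (-2 + 9)*q = -291*R + 7*q)
-c(-250, -17*(-1)) = -(-291*(-250) + 7*(-17*(-1))) = -(72750 + 7*17) = -(72750 + 119) = -1*72869 = -72869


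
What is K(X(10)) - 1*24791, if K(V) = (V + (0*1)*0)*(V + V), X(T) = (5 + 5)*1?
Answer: -24591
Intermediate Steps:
X(T) = 10 (X(T) = 10*1 = 10)
K(V) = 2*V**2 (K(V) = (V + 0*0)*(2*V) = (V + 0)*(2*V) = V*(2*V) = 2*V**2)
K(X(10)) - 1*24791 = 2*10**2 - 1*24791 = 2*100 - 24791 = 200 - 24791 = -24591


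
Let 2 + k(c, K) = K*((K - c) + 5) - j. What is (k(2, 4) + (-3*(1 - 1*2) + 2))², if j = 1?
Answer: 900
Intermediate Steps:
k(c, K) = -3 + K*(5 + K - c) (k(c, K) = -2 + (K*((K - c) + 5) - 1*1) = -2 + (K*(5 + K - c) - 1) = -2 + (-1 + K*(5 + K - c)) = -3 + K*(5 + K - c))
(k(2, 4) + (-3*(1 - 1*2) + 2))² = ((-3 + 4² + 5*4 - 1*4*2) + (-3*(1 - 1*2) + 2))² = ((-3 + 16 + 20 - 8) + (-3*(1 - 2) + 2))² = (25 + (-3*(-1) + 2))² = (25 + (3 + 2))² = (25 + 5)² = 30² = 900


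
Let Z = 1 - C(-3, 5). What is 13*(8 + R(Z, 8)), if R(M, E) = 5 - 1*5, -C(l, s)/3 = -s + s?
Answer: 104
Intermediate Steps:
C(l, s) = 0 (C(l, s) = -3*(-s + s) = -3*0 = 0)
Z = 1 (Z = 1 - 1*0 = 1 + 0 = 1)
R(M, E) = 0 (R(M, E) = 5 - 5 = 0)
13*(8 + R(Z, 8)) = 13*(8 + 0) = 13*8 = 104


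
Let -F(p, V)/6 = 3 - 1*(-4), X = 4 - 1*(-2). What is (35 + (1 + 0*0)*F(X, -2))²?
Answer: 49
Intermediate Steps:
X = 6 (X = 4 + 2 = 6)
F(p, V) = -42 (F(p, V) = -6*(3 - 1*(-4)) = -6*(3 + 4) = -6*7 = -42)
(35 + (1 + 0*0)*F(X, -2))² = (35 + (1 + 0*0)*(-42))² = (35 + (1 + 0)*(-42))² = (35 + 1*(-42))² = (35 - 42)² = (-7)² = 49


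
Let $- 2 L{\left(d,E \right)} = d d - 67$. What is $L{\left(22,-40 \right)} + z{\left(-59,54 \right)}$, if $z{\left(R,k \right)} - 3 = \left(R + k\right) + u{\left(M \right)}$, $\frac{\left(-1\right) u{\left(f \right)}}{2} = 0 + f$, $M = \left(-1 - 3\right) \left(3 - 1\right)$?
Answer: $- \frac{389}{2} \approx -194.5$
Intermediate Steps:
$M = -8$ ($M = \left(-4\right) 2 = -8$)
$u{\left(f \right)} = - 2 f$ ($u{\left(f \right)} = - 2 \left(0 + f\right) = - 2 f$)
$z{\left(R,k \right)} = 19 + R + k$ ($z{\left(R,k \right)} = 3 - \left(-16 - R - k\right) = 3 + \left(\left(R + k\right) + 16\right) = 3 + \left(16 + R + k\right) = 19 + R + k$)
$L{\left(d,E \right)} = \frac{67}{2} - \frac{d^{2}}{2}$ ($L{\left(d,E \right)} = - \frac{d d - 67}{2} = - \frac{d^{2} - 67}{2} = - \frac{-67 + d^{2}}{2} = \frac{67}{2} - \frac{d^{2}}{2}$)
$L{\left(22,-40 \right)} + z{\left(-59,54 \right)} = \left(\frac{67}{2} - \frac{22^{2}}{2}\right) + \left(19 - 59 + 54\right) = \left(\frac{67}{2} - 242\right) + 14 = - \frac{417}{2} + 14 = - \frac{389}{2}$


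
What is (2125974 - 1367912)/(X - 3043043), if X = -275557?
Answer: -379031/1659300 ≈ -0.22843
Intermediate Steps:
(2125974 - 1367912)/(X - 3043043) = (2125974 - 1367912)/(-275557 - 3043043) = 758062/(-3318600) = 758062*(-1/3318600) = -379031/1659300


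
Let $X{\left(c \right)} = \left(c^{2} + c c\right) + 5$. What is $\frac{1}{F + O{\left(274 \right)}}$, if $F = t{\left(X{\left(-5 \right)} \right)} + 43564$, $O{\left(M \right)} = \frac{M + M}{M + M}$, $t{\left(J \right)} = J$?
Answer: $\frac{1}{43620} \approx 2.2925 \cdot 10^{-5}$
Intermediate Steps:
$X{\left(c \right)} = 5 + 2 c^{2}$ ($X{\left(c \right)} = \left(c^{2} + c^{2}\right) + 5 = 2 c^{2} + 5 = 5 + 2 c^{2}$)
$O{\left(M \right)} = 1$ ($O{\left(M \right)} = \frac{2 M}{2 M} = 2 M \frac{1}{2 M} = 1$)
$F = 43619$ ($F = \left(5 + 2 \left(-5\right)^{2}\right) + 43564 = \left(5 + 2 \cdot 25\right) + 43564 = \left(5 + 50\right) + 43564 = 55 + 43564 = 43619$)
$\frac{1}{F + O{\left(274 \right)}} = \frac{1}{43619 + 1} = \frac{1}{43620}$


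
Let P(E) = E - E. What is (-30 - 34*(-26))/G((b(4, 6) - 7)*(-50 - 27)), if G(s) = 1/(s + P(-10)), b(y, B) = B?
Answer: 65758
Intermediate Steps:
P(E) = 0
G(s) = 1/s (G(s) = 1/(s + 0) = 1/s)
(-30 - 34*(-26))/G((b(4, 6) - 7)*(-50 - 27)) = (-30 - 34*(-26))/(1/((6 - 7)*(-50 - 27))) = (-30 + 884)/(1/(-1*(-77))) = 854/(1/77) = 854*77 = 65758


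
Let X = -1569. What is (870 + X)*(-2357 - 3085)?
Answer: 3803958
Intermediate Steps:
(870 + X)*(-2357 - 3085) = (870 - 1569)*(-2357 - 3085) = -699*(-5442) = 3803958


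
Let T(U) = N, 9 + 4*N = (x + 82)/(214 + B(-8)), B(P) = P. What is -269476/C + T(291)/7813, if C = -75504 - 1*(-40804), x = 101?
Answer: 433701197603/55848886600 ≈ 7.7656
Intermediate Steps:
C = -34700 (C = -75504 + 40804 = -34700)
N = -1671/824 (N = -9/4 + ((101 + 82)/(214 - 8))/4 = -9/4 + (183/206)/4 = -9/4 + (183*(1/206))/4 = -9/4 + (1/4)*(183/206) = -9/4 + 183/824 = -1671/824 ≈ -2.0279)
T(U) = -1671/824
-269476/C + T(291)/7813 = -269476/(-34700) - 1671/824/7813 = -269476*(-1/34700) - 1671/824*1/7813 = 67369/8675 - 1671/6437912 = 433701197603/55848886600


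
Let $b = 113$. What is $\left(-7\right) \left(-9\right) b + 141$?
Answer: $7260$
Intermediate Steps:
$\left(-7\right) \left(-9\right) b + 141 = \left(-7\right) \left(-9\right) 113 + 141 = 63 \cdot 113 + 141 = 7119 + 141 = 7260$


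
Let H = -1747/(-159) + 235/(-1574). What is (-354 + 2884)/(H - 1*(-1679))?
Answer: 27529260/18387349 ≈ 1.4972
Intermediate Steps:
H = 2712413/250266 (H = -1747*(-1/159) + 235*(-1/1574) = 1747/159 - 235/1574 = 2712413/250266 ≈ 10.838)
(-354 + 2884)/(H - 1*(-1679)) = (-354 + 2884)/(2712413/250266 - 1*(-1679)) = 2530/(2712413/250266 + 1679) = 2530/(422909027/250266) = 2530*(250266/422909027) = 27529260/18387349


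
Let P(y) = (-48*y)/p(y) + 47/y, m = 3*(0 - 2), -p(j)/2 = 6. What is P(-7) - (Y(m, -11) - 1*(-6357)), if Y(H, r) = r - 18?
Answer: -44539/7 ≈ -6362.7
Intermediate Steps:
p(j) = -12 (p(j) = -2*6 = -12)
m = -6 (m = 3*(-2) = -6)
Y(H, r) = -18 + r
P(y) = 4*y + 47/y (P(y) = -48*y/(-12) + 47/y = -48*y*(-1/12) + 47/y = 4*y + 47/y)
P(-7) - (Y(m, -11) - 1*(-6357)) = (4*(-7) + 47/(-7)) - ((-18 - 11) - 1*(-6357)) = (-28 + 47*(-⅐)) - (-29 + 6357) = (-28 - 47/7) - 1*6328 = -243/7 - 6328 = -44539/7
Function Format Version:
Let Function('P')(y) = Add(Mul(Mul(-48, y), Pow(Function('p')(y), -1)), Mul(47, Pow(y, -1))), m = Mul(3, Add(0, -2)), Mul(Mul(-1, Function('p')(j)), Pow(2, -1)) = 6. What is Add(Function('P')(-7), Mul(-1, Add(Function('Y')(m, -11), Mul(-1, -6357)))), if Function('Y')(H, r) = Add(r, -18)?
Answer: Rational(-44539, 7) ≈ -6362.7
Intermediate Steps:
Function('p')(j) = -12 (Function('p')(j) = Mul(-2, 6) = -12)
m = -6 (m = Mul(3, -2) = -6)
Function('Y')(H, r) = Add(-18, r)
Function('P')(y) = Add(Mul(4, y), Mul(47, Pow(y, -1))) (Function('P')(y) = Add(Mul(Mul(-48, y), Pow(-12, -1)), Mul(47, Pow(y, -1))) = Add(Mul(Mul(-48, y), Rational(-1, 12)), Mul(47, Pow(y, -1))) = Add(Mul(4, y), Mul(47, Pow(y, -1))))
Add(Function('P')(-7), Mul(-1, Add(Function('Y')(m, -11), Mul(-1, -6357)))) = Add(Add(Mul(4, -7), Mul(47, Pow(-7, -1))), Mul(-1, Add(Add(-18, -11), Mul(-1, -6357)))) = Add(Add(-28, Mul(47, Rational(-1, 7))), Mul(-1, Add(-29, 6357))) = Add(Add(-28, Rational(-47, 7)), Mul(-1, 6328)) = Add(Rational(-243, 7), -6328) = Rational(-44539, 7)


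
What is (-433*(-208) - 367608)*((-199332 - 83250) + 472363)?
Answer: -52672577864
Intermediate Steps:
(-433*(-208) - 367608)*((-199332 - 83250) + 472363) = (90064 - 367608)*(-282582 + 472363) = -277544*189781 = -52672577864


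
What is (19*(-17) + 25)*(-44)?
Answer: 13112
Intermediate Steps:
(19*(-17) + 25)*(-44) = (-323 + 25)*(-44) = -298*(-44) = 13112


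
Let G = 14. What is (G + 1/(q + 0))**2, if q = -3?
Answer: 1681/9 ≈ 186.78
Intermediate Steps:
(G + 1/(q + 0))**2 = (14 + 1/(-3 + 0))**2 = (14 + 1/(-3))**2 = (14 - 1/3)**2 = (41/3)**2 = 1681/9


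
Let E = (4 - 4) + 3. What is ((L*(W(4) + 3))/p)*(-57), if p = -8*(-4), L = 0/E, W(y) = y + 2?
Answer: 0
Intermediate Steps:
W(y) = 2 + y
E = 3 (E = 0 + 3 = 3)
L = 0 (L = 0/3 = 0*(1/3) = 0)
p = 32
((L*(W(4) + 3))/p)*(-57) = ((0*((2 + 4) + 3))/32)*(-57) = ((0*(6 + 3))*(1/32))*(-57) = ((0*9)*(1/32))*(-57) = (0*(1/32))*(-57) = 0*(-57) = 0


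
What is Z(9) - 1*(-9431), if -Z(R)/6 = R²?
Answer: 8945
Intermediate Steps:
Z(R) = -6*R²
Z(9) - 1*(-9431) = -6*9² - 1*(-9431) = -6*81 + 9431 = -486 + 9431 = 8945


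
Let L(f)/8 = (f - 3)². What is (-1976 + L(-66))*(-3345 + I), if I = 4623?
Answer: 46151136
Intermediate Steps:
L(f) = 8*(-3 + f)² (L(f) = 8*(f - 3)² = 8*(-3 + f)²)
(-1976 + L(-66))*(-3345 + I) = (-1976 + 8*(-3 - 66)²)*(-3345 + 4623) = (-1976 + 8*(-69)²)*1278 = (-1976 + 8*4761)*1278 = (-1976 + 38088)*1278 = 36112*1278 = 46151136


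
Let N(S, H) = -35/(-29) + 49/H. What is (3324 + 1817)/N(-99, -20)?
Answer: -2981780/721 ≈ -4135.6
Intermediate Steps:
N(S, H) = 35/29 + 49/H (N(S, H) = -35*(-1/29) + 49/H = 35/29 + 49/H)
(3324 + 1817)/N(-99, -20) = (3324 + 1817)/(35/29 + 49/(-20)) = 5141/(35/29 + 49*(-1/20)) = 5141/(35/29 - 49/20) = 5141/(-721/580) = 5141*(-580/721) = -2981780/721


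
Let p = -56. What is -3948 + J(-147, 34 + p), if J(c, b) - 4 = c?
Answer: -4091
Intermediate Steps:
J(c, b) = 4 + c
-3948 + J(-147, 34 + p) = -3948 + (4 - 147) = -3948 - 143 = -4091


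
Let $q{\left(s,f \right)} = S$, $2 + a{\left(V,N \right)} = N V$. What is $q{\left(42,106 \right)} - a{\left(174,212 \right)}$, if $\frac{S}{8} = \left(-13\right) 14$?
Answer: $-38342$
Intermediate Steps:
$a{\left(V,N \right)} = -2 + N V$
$S = -1456$ ($S = 8 \left(\left(-13\right) 14\right) = 8 \left(-182\right) = -1456$)
$q{\left(s,f \right)} = -1456$
$q{\left(42,106 \right)} - a{\left(174,212 \right)} = -1456 - \left(-2 + 212 \cdot 174\right) = -1456 - \left(-2 + 36888\right) = -1456 - 36886 = -38342$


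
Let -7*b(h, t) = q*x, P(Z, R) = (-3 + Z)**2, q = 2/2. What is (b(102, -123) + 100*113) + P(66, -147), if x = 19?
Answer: 106864/7 ≈ 15266.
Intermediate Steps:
q = 1 (q = 2*(1/2) = 1)
b(h, t) = -19/7
(b(102, -123) + 100*113) + P(66, -147) = (-19/7 + 100*113) + (-3 + 66)**2 = (-19/7 + 11300) + 63**2 = 79081/7 + 3969 = 106864/7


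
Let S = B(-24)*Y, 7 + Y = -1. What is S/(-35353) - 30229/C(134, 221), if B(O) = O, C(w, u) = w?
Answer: -1068711565/4737302 ≈ -225.59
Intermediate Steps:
Y = -8 (Y = -7 - 1 = -8)
S = 192 (S = -24*(-8) = 192)
S/(-35353) - 30229/C(134, 221) = 192/(-35353) - 30229/134 = 192*(-1/35353) - 30229*1/134 = -192/35353 - 30229/134 = -1068711565/4737302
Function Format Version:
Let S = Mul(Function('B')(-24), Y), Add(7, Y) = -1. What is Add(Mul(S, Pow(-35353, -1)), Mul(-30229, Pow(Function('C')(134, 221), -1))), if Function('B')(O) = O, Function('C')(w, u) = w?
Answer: Rational(-1068711565, 4737302) ≈ -225.59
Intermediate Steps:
Y = -8 (Y = Add(-7, -1) = -8)
S = 192 (S = Mul(-24, -8) = 192)
Add(Mul(S, Pow(-35353, -1)), Mul(-30229, Pow(Function('C')(134, 221), -1))) = Add(Mul(192, Pow(-35353, -1)), Mul(-30229, Pow(134, -1))) = Add(Mul(192, Rational(-1, 35353)), Mul(-30229, Rational(1, 134))) = Add(Rational(-192, 35353), Rational(-30229, 134)) = Rational(-1068711565, 4737302)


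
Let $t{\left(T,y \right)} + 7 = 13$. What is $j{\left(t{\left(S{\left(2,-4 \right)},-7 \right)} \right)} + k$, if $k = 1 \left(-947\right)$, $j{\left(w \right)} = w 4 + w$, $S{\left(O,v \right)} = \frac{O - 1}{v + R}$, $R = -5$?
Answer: $-917$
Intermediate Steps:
$S{\left(O,v \right)} = \frac{-1 + O}{-5 + v}$ ($S{\left(O,v \right)} = \frac{O - 1}{v - 5} = \frac{-1 + O}{-5 + v}$)
$t{\left(T,y \right)} = 6$ ($t{\left(T,y \right)} = -7 + 13 = 6$)
$j{\left(w \right)} = 5 w$ ($j{\left(w \right)} = 4 w + w = 5 w$)
$k = -947$
$j{\left(t{\left(S{\left(2,-4 \right)},-7 \right)} \right)} + k = 5 \cdot 6 - 947 = 30 - 947 = -917$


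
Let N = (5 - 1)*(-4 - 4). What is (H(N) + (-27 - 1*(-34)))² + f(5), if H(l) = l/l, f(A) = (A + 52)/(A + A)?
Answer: 697/10 ≈ 69.700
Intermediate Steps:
N = -32 (N = 4*(-8) = -32)
f(A) = (52 + A)/(2*A) (f(A) = (52 + A)/((2*A)) = (52 + A)*(1/(2*A)) = (52 + A)/(2*A))
H(l) = 1
(H(N) + (-27 - 1*(-34)))² + f(5) = (1 + (-27 - 1*(-34)))² + (½)*(52 + 5)/5 = (1 + (-27 + 34))² + (½)*(⅕)*57 = (1 + 7)² + 57/10 = 8² + 57/10 = 64 + 57/10 = 697/10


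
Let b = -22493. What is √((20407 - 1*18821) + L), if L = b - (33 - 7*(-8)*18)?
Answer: 2*I*√5487 ≈ 148.15*I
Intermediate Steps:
L = -23534 (L = -22493 - (33 - 7*(-8)*18) = -22493 - (33 + 56*18) = -22493 - (33 + 1008) = -22493 - 1*1041 = -22493 - 1041 = -23534)
√((20407 - 1*18821) + L) = √((20407 - 1*18821) - 23534) = √((20407 - 18821) - 23534) = √(1586 - 23534) = √(-21948) = 2*I*√5487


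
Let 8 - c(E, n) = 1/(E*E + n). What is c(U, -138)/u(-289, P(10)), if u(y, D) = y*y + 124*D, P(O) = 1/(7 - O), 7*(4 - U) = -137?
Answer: 163655/1708244419 ≈ 9.5803e-5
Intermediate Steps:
U = 165/7 (U = 4 - ⅐*(-137) = 4 + 137/7 = 165/7 ≈ 23.571)
c(E, n) = 8 - 1/(n + E²) (c(E, n) = 8 - 1/(E*E + n) = 8 - 1/(E² + n) = 8 - 1/(n + E²))
u(y, D) = y² + 124*D
c(U, -138)/u(-289, P(10)) = ((-1 + 8*(-138) + 8*(165/7)²)/(-138 + (165/7)²))/((-289)² + 124*(-1/(-7 + 10))) = ((-1 - 1104 + 8*(27225/49))/(-138 + 27225/49))/(83521 + 124*(-1/3)) = ((-1 - 1104 + 217800/49)/(20463/49))/(83521 + 124*(-1*⅓)) = ((49/20463)*(163655/49))/(83521 + 124*(-⅓)) = 163655/(20463*(83521 - 124/3)) = 163655/(20463*(250439/3)) = (163655/20463)*(3/250439) = 163655/1708244419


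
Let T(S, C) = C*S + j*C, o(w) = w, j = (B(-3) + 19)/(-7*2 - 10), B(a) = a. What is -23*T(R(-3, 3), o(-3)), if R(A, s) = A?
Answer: -253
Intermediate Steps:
j = -⅔ (j = (-3 + 19)/(-7*2 - 10) = 16/(-14 - 10) = 16/(-24) = 16*(-1/24) = -⅔ ≈ -0.66667)
T(S, C) = -2*C/3 + C*S (T(S, C) = C*S - 2*C/3 = -2*C/3 + C*S)
-23*T(R(-3, 3), o(-3)) = -23*(-3)*(-2 + 3*(-3))/3 = -23*(-3)*(-2 - 9)/3 = -23*(-3)*(-11)/3 = -23*11 = -253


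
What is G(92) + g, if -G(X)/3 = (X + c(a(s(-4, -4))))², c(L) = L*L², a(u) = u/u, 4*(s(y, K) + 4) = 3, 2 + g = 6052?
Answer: -19897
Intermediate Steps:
g = 6050 (g = -2 + 6052 = 6050)
s(y, K) = -13/4 (s(y, K) = -4 + (¼)*3 = -4 + ¾ = -13/4)
a(u) = 1
c(L) = L³
G(X) = -3*(1 + X)² (G(X) = -3*(X + 1³)² = -3*(X + 1)² = -3*(1 + X)²)
G(92) + g = -3*(1 + 92)² + 6050 = -3*93² + 6050 = -3*8649 + 6050 = -25947 + 6050 = -19897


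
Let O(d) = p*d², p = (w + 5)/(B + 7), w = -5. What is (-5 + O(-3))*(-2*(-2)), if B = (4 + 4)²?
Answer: -20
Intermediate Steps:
B = 64 (B = 8² = 64)
p = 0 (p = (-5 + 5)/(64 + 7) = 0/71 = 0*(1/71) = 0)
O(d) = 0 (O(d) = 0*d² = 0)
(-5 + O(-3))*(-2*(-2)) = (-5 + 0)*(-2*(-2)) = -5*4 = -20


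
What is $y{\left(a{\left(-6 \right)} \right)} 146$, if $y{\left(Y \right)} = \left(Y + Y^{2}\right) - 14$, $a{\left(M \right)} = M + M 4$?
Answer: $124976$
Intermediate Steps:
$a{\left(M \right)} = 5 M$ ($a{\left(M \right)} = M + 4 M = 5 M$)
$y{\left(Y \right)} = -14 + Y + Y^{2}$
$y{\left(a{\left(-6 \right)} \right)} 146 = \left(-14 + 5 \left(-6\right) + \left(5 \left(-6\right)\right)^{2}\right) 146 = \left(-14 - 30 + \left(-30\right)^{2}\right) 146 = \left(-14 - 30 + 900\right) 146 = 856 \cdot 146 = 124976$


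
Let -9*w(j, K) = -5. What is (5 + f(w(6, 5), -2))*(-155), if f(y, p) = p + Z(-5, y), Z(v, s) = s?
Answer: -4960/9 ≈ -551.11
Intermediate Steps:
w(j, K) = 5/9 (w(j, K) = -⅑*(-5) = 5/9)
f(y, p) = p + y
(5 + f(w(6, 5), -2))*(-155) = (5 + (-2 + 5/9))*(-155) = (5 - 13/9)*(-155) = (32/9)*(-155) = -4960/9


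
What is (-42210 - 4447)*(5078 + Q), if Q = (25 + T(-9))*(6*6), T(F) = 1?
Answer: -280595198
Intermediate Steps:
Q = 936 (Q = (25 + 1)*(6*6) = 26*36 = 936)
(-42210 - 4447)*(5078 + Q) = (-42210 - 4447)*(5078 + 936) = -46657*6014 = -280595198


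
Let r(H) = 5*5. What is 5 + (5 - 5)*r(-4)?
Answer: 5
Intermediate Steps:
r(H) = 25
5 + (5 - 5)*r(-4) = 5 + (5 - 5)*25 = 5 + 0*25 = 5 + 0 = 5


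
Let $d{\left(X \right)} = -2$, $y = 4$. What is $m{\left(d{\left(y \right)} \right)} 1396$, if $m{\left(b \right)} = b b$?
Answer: $5584$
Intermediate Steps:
$m{\left(b \right)} = b^{2}$
$m{\left(d{\left(y \right)} \right)} 1396 = \left(-2\right)^{2} \cdot 1396 = 4 \cdot 1396 = 5584$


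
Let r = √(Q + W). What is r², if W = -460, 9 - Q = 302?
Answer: -753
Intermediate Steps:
Q = -293 (Q = 9 - 1*302 = 9 - 302 = -293)
r = I*√753 (r = √(-293 - 460) = √(-753) = I*√753 ≈ 27.441*I)
r² = (I*√753)² = -753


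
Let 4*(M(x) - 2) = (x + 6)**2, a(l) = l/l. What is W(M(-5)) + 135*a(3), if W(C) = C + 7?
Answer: 577/4 ≈ 144.25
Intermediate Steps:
a(l) = 1
M(x) = 2 + (6 + x)**2/4 (M(x) = 2 + (x + 6)**2/4 = 2 + (6 + x)**2/4)
W(C) = 7 + C
W(M(-5)) + 135*a(3) = (7 + (2 + (6 - 5)**2/4)) + 135*1 = (7 + (2 + (1/4)*1**2)) + 135 = (7 + (2 + (1/4)*1)) + 135 = (7 + (2 + 1/4)) + 135 = (7 + 9/4) + 135 = 37/4 + 135 = 577/4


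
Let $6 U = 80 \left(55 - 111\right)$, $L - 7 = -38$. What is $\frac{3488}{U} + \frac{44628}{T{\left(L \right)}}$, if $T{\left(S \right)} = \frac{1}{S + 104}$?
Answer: $\frac{228048753}{70} \approx 3.2578 \cdot 10^{6}$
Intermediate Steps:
$L = -31$ ($L = 7 - 38 = -31$)
$U = - \frac{2240}{3}$ ($U = \frac{80 \left(55 - 111\right)}{6} = \frac{80 \left(-56\right)}{6} = \frac{1}{6} \left(-4480\right) = - \frac{2240}{3} \approx -746.67$)
$T{\left(S \right)} = \frac{1}{104 + S}$
$\frac{3488}{U} + \frac{44628}{T{\left(L \right)}} = \frac{3488}{- \frac{2240}{3}} + \frac{44628}{\frac{1}{104 - 31}} = 3488 \left(- \frac{3}{2240}\right) + \frac{44628}{\frac{1}{73}} = - \frac{327}{70} + 44628 \frac{1}{\frac{1}{73}} = - \frac{327}{70} + 44628 \cdot 73 = - \frac{327}{70} + 3257844 = \frac{228048753}{70}$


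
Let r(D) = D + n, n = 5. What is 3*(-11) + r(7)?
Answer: -21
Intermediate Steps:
r(D) = 5 + D (r(D) = D + 5 = 5 + D)
3*(-11) + r(7) = 3*(-11) + (5 + 7) = -33 + 12 = -21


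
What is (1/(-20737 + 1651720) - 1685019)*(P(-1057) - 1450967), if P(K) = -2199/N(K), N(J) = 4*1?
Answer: 3989112537321220573/1630983 ≈ 2.4458e+12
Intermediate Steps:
N(J) = 4
P(K) = -2199/4
(1/(-20737 + 1651720) - 1685019)*(P(-1057) - 1450967) = (1/(-20737 + 1651720) - 1685019)*(-2199/4 - 1450967) = (1/1630983 - 1685019)*(-5806067/4) = -2748237343676/1630983*(-5806067/4) = 3989112537321220573/1630983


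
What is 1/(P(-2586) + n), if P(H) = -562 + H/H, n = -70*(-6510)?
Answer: 1/455139 ≈ 2.1971e-6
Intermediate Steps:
n = 455700
P(H) = -561 (P(H) = -562 + 1 = -561)
1/(P(-2586) + n) = 1/(-561 + 455700) = 1/455139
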